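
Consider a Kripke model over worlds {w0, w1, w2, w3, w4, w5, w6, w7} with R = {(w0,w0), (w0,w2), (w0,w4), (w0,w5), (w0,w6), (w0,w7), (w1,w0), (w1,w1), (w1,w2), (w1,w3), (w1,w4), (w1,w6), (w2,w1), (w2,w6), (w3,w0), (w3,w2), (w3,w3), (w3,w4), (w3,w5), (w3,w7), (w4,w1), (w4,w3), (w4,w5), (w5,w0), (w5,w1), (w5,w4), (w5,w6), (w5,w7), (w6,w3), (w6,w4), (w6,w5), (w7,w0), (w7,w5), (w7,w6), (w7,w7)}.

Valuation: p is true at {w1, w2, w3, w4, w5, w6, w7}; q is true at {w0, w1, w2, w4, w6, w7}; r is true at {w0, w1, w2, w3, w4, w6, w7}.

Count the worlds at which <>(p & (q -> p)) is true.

w0: successors {w0, w2, w4, w5, w6, w7}; p & (q -> p) there: w0:F, w2:T, w4:T, w5:T, w6:T, w7:T. ✓
w1: successors {w0, w1, w2, w3, w4, w6}; p & (q -> p) there: w0:F, w1:T, w2:T, w3:T, w4:T, w6:T. ✓
w2: successors {w1, w6}; p & (q -> p) there: w1:T, w6:T. ✓
w3: successors {w0, w2, w3, w4, w5, w7}; p & (q -> p) there: w0:F, w2:T, w3:T, w4:T, w5:T, w7:T. ✓
w4: successors {w1, w3, w5}; p & (q -> p) there: w1:T, w3:T, w5:T. ✓
w5: successors {w0, w1, w4, w6, w7}; p & (q -> p) there: w0:F, w1:T, w4:T, w6:T, w7:T. ✓
w6: successors {w3, w4, w5}; p & (q -> p) there: w3:T, w4:T, w5:T. ✓
w7: successors {w0, w5, w6, w7}; p & (q -> p) there: w0:F, w5:T, w6:T, w7:T. ✓
Satisfying worlds: {w0, w1, w2, w3, w4, w5, w6, w7}.

8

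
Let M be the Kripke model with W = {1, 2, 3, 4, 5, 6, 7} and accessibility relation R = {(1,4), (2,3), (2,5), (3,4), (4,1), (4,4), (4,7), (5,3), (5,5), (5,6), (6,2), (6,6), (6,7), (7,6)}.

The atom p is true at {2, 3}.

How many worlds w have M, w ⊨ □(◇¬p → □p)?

1: successors {4}; ◇¬p → □p there: 4:F. ✗
2: successors {3, 5}; ◇¬p → □p there: 3:F, 5:F. ✗
3: successors {4}; ◇¬p → □p there: 4:F. ✗
4: successors {1, 4, 7}; ◇¬p → □p there: 1:F, 4:F, 7:F. ✗
5: successors {3, 5, 6}; ◇¬p → □p there: 3:F, 5:F, 6:F. ✗
6: successors {2, 6, 7}; ◇¬p → □p there: 2:F, 6:F, 7:F. ✗
7: successors {6}; ◇¬p → □p there: 6:F. ✗
Satisfying worlds: ∅.

0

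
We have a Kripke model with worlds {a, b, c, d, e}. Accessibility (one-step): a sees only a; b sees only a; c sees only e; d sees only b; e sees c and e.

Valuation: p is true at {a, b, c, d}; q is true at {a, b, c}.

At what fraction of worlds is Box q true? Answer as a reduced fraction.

a: successors {a}; q there: a:T. ✓
b: successors {a}; q there: a:T. ✓
c: successors {e}; q there: e:F. ✗
d: successors {b}; q there: b:T. ✓
e: successors {c, e}; q there: c:T, e:F. ✗
That's 3 of 5 worlds, so 3/5.

3/5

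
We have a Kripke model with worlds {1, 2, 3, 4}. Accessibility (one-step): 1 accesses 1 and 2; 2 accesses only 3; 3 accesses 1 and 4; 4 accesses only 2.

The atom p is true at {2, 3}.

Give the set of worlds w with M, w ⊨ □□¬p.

{2}

1: successors {1, 2}; □¬p there: 1:F, 2:F. ✗
2: successors {3}; □¬p there: 3:T. ✓
3: successors {1, 4}; □¬p there: 1:F, 4:F. ✗
4: successors {2}; □¬p there: 2:F. ✗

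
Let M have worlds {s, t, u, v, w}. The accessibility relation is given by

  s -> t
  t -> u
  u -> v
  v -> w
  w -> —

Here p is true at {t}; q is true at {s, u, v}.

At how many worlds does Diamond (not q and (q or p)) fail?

4

s: successors {t}; not q and (q or p) there: t:T. ✓
t: successors {u}; not q and (q or p) there: u:F. ✗
u: successors {v}; not q and (q or p) there: v:F. ✗
v: successors {w}; not q and (q or p) there: w:F. ✗
w: no successors, so Diamond (not q and (q or p)) fails. ✗
Satisfying worlds: {s}.
So Diamond (not q and (q or p)) fails at the other 4 worlds.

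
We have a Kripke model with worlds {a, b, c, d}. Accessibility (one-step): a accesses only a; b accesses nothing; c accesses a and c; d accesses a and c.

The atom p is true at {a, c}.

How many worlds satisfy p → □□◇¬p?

2

a: p is T, □□◇¬p is F. ✗
b: p is F, □□◇¬p is T. ✓
c: p is T, □□◇¬p is F. ✗
d: p is F, □□◇¬p is F. ✓
Satisfying worlds: {b, d}.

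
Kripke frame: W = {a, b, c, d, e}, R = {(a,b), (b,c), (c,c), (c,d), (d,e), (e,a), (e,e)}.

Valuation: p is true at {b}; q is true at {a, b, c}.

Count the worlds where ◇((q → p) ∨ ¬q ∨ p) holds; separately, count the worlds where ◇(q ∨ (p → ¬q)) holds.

For ◇((q → p) ∨ ¬q ∨ p):
a: successors {b}; (q → p) ∨ ¬q ∨ p there: b:T. ✓
b: successors {c}; (q → p) ∨ ¬q ∨ p there: c:F. ✗
c: successors {c, d}; (q → p) ∨ ¬q ∨ p there: c:F, d:T. ✓
d: successors {e}; (q → p) ∨ ¬q ∨ p there: e:T. ✓
e: successors {a, e}; (q → p) ∨ ¬q ∨ p there: a:F, e:T. ✓
— 4 worlds.
For ◇(q ∨ (p → ¬q)):
a: successors {b}; q ∨ (p → ¬q) there: b:T. ✓
b: successors {c}; q ∨ (p → ¬q) there: c:T. ✓
c: successors {c, d}; q ∨ (p → ¬q) there: c:T, d:T. ✓
d: successors {e}; q ∨ (p → ¬q) there: e:T. ✓
e: successors {a, e}; q ∨ (p → ¬q) there: a:T, e:T. ✓
— 5 worlds.

4 and 5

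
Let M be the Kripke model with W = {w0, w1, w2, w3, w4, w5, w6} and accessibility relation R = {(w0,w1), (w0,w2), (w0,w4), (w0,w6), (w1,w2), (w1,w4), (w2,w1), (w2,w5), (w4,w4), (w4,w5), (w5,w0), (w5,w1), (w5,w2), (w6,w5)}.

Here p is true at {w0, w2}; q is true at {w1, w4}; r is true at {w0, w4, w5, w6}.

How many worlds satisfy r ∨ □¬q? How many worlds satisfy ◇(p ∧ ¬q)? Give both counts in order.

5 and 3

For r ∨ □¬q:
w0: r is T, □¬q is F. ✓
w1: r is F, □¬q is F. ✗
w2: r is F, □¬q is F. ✗
w3: r is F, □¬q is T. ✓
w4: r is T, □¬q is F. ✓
w5: r is T, □¬q is F. ✓
w6: r is T, □¬q is T. ✓
— 5 worlds.
For ◇(p ∧ ¬q):
w0: successors {w1, w2, w4, w6}; p ∧ ¬q there: w1:F, w2:T, w4:F, w6:F. ✓
w1: successors {w2, w4}; p ∧ ¬q there: w2:T, w4:F. ✓
w2: successors {w1, w5}; p ∧ ¬q there: w1:F, w5:F. ✗
w3: no successors, so ◇(p ∧ ¬q) fails. ✗
w4: successors {w4, w5}; p ∧ ¬q there: w4:F, w5:F. ✗
w5: successors {w0, w1, w2}; p ∧ ¬q there: w0:T, w1:F, w2:T. ✓
w6: successors {w5}; p ∧ ¬q there: w5:F. ✗
— 3 worlds.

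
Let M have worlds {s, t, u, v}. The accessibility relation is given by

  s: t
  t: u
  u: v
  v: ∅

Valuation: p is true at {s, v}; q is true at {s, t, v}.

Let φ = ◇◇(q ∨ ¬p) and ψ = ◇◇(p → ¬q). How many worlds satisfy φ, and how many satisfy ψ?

For ◇◇(q ∨ ¬p):
s: successors {t}; ◇(q ∨ ¬p) there: t:T. ✓
t: successors {u}; ◇(q ∨ ¬p) there: u:T. ✓
u: successors {v}; ◇(q ∨ ¬p) there: v:F. ✗
v: no successors, so ◇◇(q ∨ ¬p) fails. ✗
— 2 worlds.
For ◇◇(p → ¬q):
s: successors {t}; ◇(p → ¬q) there: t:T. ✓
t: successors {u}; ◇(p → ¬q) there: u:F. ✗
u: successors {v}; ◇(p → ¬q) there: v:F. ✗
v: no successors, so ◇◇(p → ¬q) fails. ✗
— 1 world.

2 and 1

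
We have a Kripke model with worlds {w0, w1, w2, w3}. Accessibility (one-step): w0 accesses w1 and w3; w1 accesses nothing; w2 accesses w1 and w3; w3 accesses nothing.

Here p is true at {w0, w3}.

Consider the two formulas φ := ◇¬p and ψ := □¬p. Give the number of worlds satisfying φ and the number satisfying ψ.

2 and 2

For ◇¬p:
w0: successors {w1, w3}; ¬p there: w1:T, w3:F. ✓
w1: no successors, so ◇¬p fails. ✗
w2: successors {w1, w3}; ¬p there: w1:T, w3:F. ✓
w3: no successors, so ◇¬p fails. ✗
— 2 worlds.
For □¬p:
w0: successors {w1, w3}; ¬p there: w1:T, w3:F. ✗
w1: no successors, so □¬p holds vacuously. ✓
w2: successors {w1, w3}; ¬p there: w1:T, w3:F. ✗
w3: no successors, so □¬p holds vacuously. ✓
— 2 worlds.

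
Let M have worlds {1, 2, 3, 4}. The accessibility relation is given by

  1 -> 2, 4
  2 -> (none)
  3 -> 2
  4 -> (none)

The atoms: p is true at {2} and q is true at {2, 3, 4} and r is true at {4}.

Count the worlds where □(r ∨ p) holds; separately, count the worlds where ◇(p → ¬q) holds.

For □(r ∨ p):
1: successors {2, 4}; r ∨ p there: 2:T, 4:T. ✓
2: no successors, so □(r ∨ p) holds vacuously. ✓
3: successors {2}; r ∨ p there: 2:T. ✓
4: no successors, so □(r ∨ p) holds vacuously. ✓
— 4 worlds.
For ◇(p → ¬q):
1: successors {2, 4}; p → ¬q there: 2:F, 4:T. ✓
2: no successors, so ◇(p → ¬q) fails. ✗
3: successors {2}; p → ¬q there: 2:F. ✗
4: no successors, so ◇(p → ¬q) fails. ✗
— 1 world.

4 and 1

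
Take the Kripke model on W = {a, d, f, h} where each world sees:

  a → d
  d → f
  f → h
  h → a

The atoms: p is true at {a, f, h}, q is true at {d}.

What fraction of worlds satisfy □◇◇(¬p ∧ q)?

1/4

a: successors {d}; ◇◇(¬p ∧ q) there: d:F. ✗
d: successors {f}; ◇◇(¬p ∧ q) there: f:F. ✗
f: successors {h}; ◇◇(¬p ∧ q) there: h:T. ✓
h: successors {a}; ◇◇(¬p ∧ q) there: a:F. ✗
That's 1 of 4 worlds, so 1/4.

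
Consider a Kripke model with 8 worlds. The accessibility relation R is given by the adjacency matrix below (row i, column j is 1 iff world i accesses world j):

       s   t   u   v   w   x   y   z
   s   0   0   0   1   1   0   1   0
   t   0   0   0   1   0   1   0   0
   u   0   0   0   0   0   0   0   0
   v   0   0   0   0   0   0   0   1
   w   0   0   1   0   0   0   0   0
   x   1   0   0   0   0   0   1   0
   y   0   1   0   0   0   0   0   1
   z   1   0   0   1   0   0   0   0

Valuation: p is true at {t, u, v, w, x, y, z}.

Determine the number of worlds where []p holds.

6

s: successors {v, w, y}; p there: v:T, w:T, y:T. ✓
t: successors {v, x}; p there: v:T, x:T. ✓
u: no successors, so []p holds vacuously. ✓
v: successors {z}; p there: z:T. ✓
w: successors {u}; p there: u:T. ✓
x: successors {s, y}; p there: s:F, y:T. ✗
y: successors {t, z}; p there: t:T, z:T. ✓
z: successors {s, v}; p there: s:F, v:T. ✗
Satisfying worlds: {s, t, u, v, w, y}.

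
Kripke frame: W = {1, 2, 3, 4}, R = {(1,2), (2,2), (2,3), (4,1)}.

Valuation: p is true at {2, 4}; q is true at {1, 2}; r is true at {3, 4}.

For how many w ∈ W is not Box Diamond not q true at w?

1: Box Diamond not q is T. ✗
2: Box Diamond not q is F. ✓
3: Box Diamond not q is T. ✗
4: Box Diamond not q is F. ✓
Satisfying worlds: {2, 4}.

2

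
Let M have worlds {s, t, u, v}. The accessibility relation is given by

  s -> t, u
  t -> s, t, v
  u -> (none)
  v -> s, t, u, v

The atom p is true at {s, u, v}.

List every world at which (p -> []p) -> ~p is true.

s: p -> []p is F, ~p is F. ✓
t: p -> []p is T, ~p is T. ✓
u: p -> []p is T, ~p is F. ✗
v: p -> []p is F, ~p is F. ✓

{s, t, v}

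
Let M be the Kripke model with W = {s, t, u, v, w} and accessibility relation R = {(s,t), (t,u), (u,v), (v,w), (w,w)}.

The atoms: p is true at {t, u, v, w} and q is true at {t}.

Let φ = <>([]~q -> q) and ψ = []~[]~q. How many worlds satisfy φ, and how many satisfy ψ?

1 and 0

For <>([]~q -> q):
s: successors {t}; []~q -> q there: t:T. ✓
t: successors {u}; []~q -> q there: u:F. ✗
u: successors {v}; []~q -> q there: v:F. ✗
v: successors {w}; []~q -> q there: w:F. ✗
w: successors {w}; []~q -> q there: w:F. ✗
— 1 world.
For []~[]~q:
s: successors {t}; ~[]~q there: t:F. ✗
t: successors {u}; ~[]~q there: u:F. ✗
u: successors {v}; ~[]~q there: v:F. ✗
v: successors {w}; ~[]~q there: w:F. ✗
w: successors {w}; ~[]~q there: w:F. ✗
— 0 worlds.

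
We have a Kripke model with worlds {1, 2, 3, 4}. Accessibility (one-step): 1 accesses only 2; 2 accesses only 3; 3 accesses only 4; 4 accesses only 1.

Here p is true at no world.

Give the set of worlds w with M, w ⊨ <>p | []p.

∅

1: <>p is F, []p is F. ✗
2: <>p is F, []p is F. ✗
3: <>p is F, []p is F. ✗
4: <>p is F, []p is F. ✗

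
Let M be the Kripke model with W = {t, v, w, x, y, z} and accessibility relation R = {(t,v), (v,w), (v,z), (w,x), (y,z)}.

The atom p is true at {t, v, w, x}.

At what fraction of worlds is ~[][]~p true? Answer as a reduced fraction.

1/3

t: [][]~p is F. ✓
v: [][]~p is F. ✓
w: [][]~p is T. ✗
x: [][]~p is T. ✗
y: [][]~p is T. ✗
z: [][]~p is T. ✗
That's 2 of 6 worlds, so 2/6 = 1/3.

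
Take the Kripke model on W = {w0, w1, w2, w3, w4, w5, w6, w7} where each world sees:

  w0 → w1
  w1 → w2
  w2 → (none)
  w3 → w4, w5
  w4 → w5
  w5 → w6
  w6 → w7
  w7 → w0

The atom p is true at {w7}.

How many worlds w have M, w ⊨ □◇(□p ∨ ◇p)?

3

w0: successors {w1}; ◇(□p ∨ ◇p) there: w1:T. ✓
w1: successors {w2}; ◇(□p ∨ ◇p) there: w2:F. ✗
w2: no successors, so □◇(□p ∨ ◇p) holds vacuously. ✓
w3: successors {w4, w5}; ◇(□p ∨ ◇p) there: w4:F, w5:T. ✗
w4: successors {w5}; ◇(□p ∨ ◇p) there: w5:T. ✓
w5: successors {w6}; ◇(□p ∨ ◇p) there: w6:F. ✗
w6: successors {w7}; ◇(□p ∨ ◇p) there: w7:F. ✗
w7: successors {w0}; ◇(□p ∨ ◇p) there: w0:F. ✗
Satisfying worlds: {w0, w2, w4}.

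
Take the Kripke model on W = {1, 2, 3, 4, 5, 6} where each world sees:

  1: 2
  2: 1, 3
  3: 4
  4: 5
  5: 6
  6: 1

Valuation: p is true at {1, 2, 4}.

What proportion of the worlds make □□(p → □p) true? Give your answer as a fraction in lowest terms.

2/3

1: successors {2}; □(p → □p) there: 2:T. ✓
2: successors {1, 3}; □(p → □p) there: 1:F, 3:F. ✗
3: successors {4}; □(p → □p) there: 4:T. ✓
4: successors {5}; □(p → □p) there: 5:T. ✓
5: successors {6}; □(p → □p) there: 6:T. ✓
6: successors {1}; □(p → □p) there: 1:F. ✗
That's 4 of 6 worlds, so 4/6 = 2/3.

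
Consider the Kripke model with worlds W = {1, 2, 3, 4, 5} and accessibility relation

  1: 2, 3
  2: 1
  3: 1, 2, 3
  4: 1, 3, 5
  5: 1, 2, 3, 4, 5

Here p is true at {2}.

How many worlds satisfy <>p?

1: successors {2, 3}; p there: 2:T, 3:F. ✓
2: successors {1}; p there: 1:F. ✗
3: successors {1, 2, 3}; p there: 1:F, 2:T, 3:F. ✓
4: successors {1, 3, 5}; p there: 1:F, 3:F, 5:F. ✗
5: successors {1, 2, 3, 4, 5}; p there: 1:F, 2:T, 3:F, 4:F, 5:F. ✓
Satisfying worlds: {1, 3, 5}.

3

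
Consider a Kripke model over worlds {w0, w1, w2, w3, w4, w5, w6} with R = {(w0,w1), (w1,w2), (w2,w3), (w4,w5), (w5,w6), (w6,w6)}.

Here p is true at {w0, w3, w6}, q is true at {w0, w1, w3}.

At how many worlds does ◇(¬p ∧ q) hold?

w0: successors {w1}; ¬p ∧ q there: w1:T. ✓
w1: successors {w2}; ¬p ∧ q there: w2:F. ✗
w2: successors {w3}; ¬p ∧ q there: w3:F. ✗
w3: no successors, so ◇(¬p ∧ q) fails. ✗
w4: successors {w5}; ¬p ∧ q there: w5:F. ✗
w5: successors {w6}; ¬p ∧ q there: w6:F. ✗
w6: successors {w6}; ¬p ∧ q there: w6:F. ✗
Satisfying worlds: {w0}.

1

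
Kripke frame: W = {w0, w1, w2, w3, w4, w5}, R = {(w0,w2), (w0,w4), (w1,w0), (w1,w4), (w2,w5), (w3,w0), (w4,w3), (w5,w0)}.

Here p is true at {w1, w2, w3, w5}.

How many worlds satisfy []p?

w0: successors {w2, w4}; p there: w2:T, w4:F. ✗
w1: successors {w0, w4}; p there: w0:F, w4:F. ✗
w2: successors {w5}; p there: w5:T. ✓
w3: successors {w0}; p there: w0:F. ✗
w4: successors {w3}; p there: w3:T. ✓
w5: successors {w0}; p there: w0:F. ✗
Satisfying worlds: {w2, w4}.

2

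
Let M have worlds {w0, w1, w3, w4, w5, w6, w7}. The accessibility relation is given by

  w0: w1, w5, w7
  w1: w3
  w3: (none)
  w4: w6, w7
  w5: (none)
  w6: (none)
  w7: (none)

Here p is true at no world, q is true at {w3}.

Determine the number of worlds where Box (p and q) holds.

4

w0: successors {w1, w5, w7}; p and q there: w1:F, w5:F, w7:F. ✗
w1: successors {w3}; p and q there: w3:F. ✗
w3: no successors, so Box (p and q) holds vacuously. ✓
w4: successors {w6, w7}; p and q there: w6:F, w7:F. ✗
w5: no successors, so Box (p and q) holds vacuously. ✓
w6: no successors, so Box (p and q) holds vacuously. ✓
w7: no successors, so Box (p and q) holds vacuously. ✓
Satisfying worlds: {w3, w5, w6, w7}.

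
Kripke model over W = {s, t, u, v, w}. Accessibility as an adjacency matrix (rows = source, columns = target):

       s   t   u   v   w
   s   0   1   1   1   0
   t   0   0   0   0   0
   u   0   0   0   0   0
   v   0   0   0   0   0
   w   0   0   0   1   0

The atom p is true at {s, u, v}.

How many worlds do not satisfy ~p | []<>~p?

s: ~p is F, []<>~p is F. ✗
t: ~p is T, []<>~p is T. ✓
u: ~p is F, []<>~p is T. ✓
v: ~p is F, []<>~p is T. ✓
w: ~p is T, []<>~p is F. ✓
Satisfying worlds: {t, u, v, w}.
So ~p | []<>~p fails at the other 1 world.

1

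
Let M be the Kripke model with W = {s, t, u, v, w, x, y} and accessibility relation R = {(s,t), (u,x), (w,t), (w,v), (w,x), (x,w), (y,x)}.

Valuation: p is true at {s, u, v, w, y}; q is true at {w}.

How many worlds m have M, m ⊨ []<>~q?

3

s: successors {t}; <>~q there: t:F. ✗
t: no successors, so []<>~q holds vacuously. ✓
u: successors {x}; <>~q there: x:F. ✗
v: no successors, so []<>~q holds vacuously. ✓
w: successors {t, v, x}; <>~q there: t:F, v:F, x:F. ✗
x: successors {w}; <>~q there: w:T. ✓
y: successors {x}; <>~q there: x:F. ✗
Satisfying worlds: {t, v, x}.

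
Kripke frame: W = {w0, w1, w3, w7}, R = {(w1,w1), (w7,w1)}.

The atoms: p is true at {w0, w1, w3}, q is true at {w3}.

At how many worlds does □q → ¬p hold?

2

w0: □q is T, ¬p is F. ✗
w1: □q is F, ¬p is F. ✓
w3: □q is T, ¬p is F. ✗
w7: □q is F, ¬p is T. ✓
Satisfying worlds: {w1, w7}.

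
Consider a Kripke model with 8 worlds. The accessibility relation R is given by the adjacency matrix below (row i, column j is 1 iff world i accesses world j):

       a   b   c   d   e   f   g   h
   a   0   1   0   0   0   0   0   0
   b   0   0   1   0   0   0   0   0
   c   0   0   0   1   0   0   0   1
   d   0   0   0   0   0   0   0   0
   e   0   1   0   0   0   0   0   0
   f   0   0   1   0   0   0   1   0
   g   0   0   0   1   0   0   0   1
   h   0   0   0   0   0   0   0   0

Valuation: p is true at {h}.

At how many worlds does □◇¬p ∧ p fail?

7

a: □◇¬p is T, p is F. ✗
b: □◇¬p is T, p is F. ✗
c: □◇¬p is F, p is F. ✗
d: □◇¬p is T, p is F. ✗
e: □◇¬p is T, p is F. ✗
f: □◇¬p is T, p is F. ✗
g: □◇¬p is F, p is F. ✗
h: □◇¬p is T, p is T. ✓
Satisfying worlds: {h}.
So □◇¬p ∧ p fails at the other 7 worlds.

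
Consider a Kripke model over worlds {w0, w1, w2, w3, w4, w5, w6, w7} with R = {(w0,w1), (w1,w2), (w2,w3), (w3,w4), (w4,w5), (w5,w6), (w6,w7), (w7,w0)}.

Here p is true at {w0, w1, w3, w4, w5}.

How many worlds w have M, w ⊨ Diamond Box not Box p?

3

w0: successors {w1}; Box not Box p there: w1:F. ✗
w1: successors {w2}; Box not Box p there: w2:F. ✗
w2: successors {w3}; Box not Box p there: w3:F. ✗
w3: successors {w4}; Box not Box p there: w4:T. ✓
w4: successors {w5}; Box not Box p there: w5:T. ✓
w5: successors {w6}; Box not Box p there: w6:F. ✗
w6: successors {w7}; Box not Box p there: w7:F. ✗
w7: successors {w0}; Box not Box p there: w0:T. ✓
Satisfying worlds: {w3, w4, w7}.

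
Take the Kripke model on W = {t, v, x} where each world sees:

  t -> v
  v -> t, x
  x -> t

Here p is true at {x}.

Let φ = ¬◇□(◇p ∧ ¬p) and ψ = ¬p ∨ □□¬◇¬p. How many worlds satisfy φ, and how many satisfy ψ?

For ¬◇□(◇p ∧ ¬p):
t: ◇□(◇p ∧ ¬p) is F. ✓
v: ◇□(◇p ∧ ¬p) is T. ✗
x: ◇□(◇p ∧ ¬p) is T. ✗
— 1 world.
For ¬p ∨ □□¬◇¬p:
t: ¬p is T, □□¬◇¬p is F. ✓
v: ¬p is T, □□¬◇¬p is F. ✓
x: ¬p is F, □□¬◇¬p is F. ✗
— 2 worlds.

1 and 2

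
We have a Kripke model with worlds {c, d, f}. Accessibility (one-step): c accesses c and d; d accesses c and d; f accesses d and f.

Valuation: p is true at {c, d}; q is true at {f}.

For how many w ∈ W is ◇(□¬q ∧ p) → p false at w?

c: ◇(□¬q ∧ p) is T, p is T. ✓
d: ◇(□¬q ∧ p) is T, p is T. ✓
f: ◇(□¬q ∧ p) is T, p is F. ✗
Satisfying worlds: {c, d}.
So ◇(□¬q ∧ p) → p fails at the other 1 world.

1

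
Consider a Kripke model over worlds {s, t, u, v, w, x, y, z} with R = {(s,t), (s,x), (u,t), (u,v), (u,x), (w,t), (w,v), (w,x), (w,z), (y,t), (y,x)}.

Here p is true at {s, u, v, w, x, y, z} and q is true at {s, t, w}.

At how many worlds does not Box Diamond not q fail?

4

s: Box Diamond not q is F. ✓
t: Box Diamond not q is T. ✗
u: Box Diamond not q is F. ✓
v: Box Diamond not q is T. ✗
w: Box Diamond not q is F. ✓
x: Box Diamond not q is T. ✗
y: Box Diamond not q is F. ✓
z: Box Diamond not q is T. ✗
Satisfying worlds: {s, u, w, y}.
So not Box Diamond not q fails at the other 4 worlds.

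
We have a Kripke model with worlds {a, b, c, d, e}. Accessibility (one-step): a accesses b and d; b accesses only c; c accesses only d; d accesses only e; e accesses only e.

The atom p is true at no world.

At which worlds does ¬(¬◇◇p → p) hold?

{a, b, c, d, e}

a: ¬◇◇p → p is F. ✓
b: ¬◇◇p → p is F. ✓
c: ¬◇◇p → p is F. ✓
d: ¬◇◇p → p is F. ✓
e: ¬◇◇p → p is F. ✓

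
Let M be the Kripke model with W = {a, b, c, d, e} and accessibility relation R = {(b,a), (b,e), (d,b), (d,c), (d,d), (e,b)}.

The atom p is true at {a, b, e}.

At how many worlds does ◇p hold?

a: no successors, so ◇p fails. ✗
b: successors {a, e}; p there: a:T, e:T. ✓
c: no successors, so ◇p fails. ✗
d: successors {b, c, d}; p there: b:T, c:F, d:F. ✓
e: successors {b}; p there: b:T. ✓
Satisfying worlds: {b, d, e}.

3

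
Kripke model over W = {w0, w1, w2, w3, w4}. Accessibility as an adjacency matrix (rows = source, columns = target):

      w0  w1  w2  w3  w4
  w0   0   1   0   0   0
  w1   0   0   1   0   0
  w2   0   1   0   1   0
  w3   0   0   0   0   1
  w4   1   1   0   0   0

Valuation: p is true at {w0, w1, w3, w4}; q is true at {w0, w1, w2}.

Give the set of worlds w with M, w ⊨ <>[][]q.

{w2, w3, w4}

w0: successors {w1}; [][]q there: w1:F. ✗
w1: successors {w2}; [][]q there: w2:F. ✗
w2: successors {w1, w3}; [][]q there: w1:F, w3:T. ✓
w3: successors {w4}; [][]q there: w4:T. ✓
w4: successors {w0, w1}; [][]q there: w0:T, w1:F. ✓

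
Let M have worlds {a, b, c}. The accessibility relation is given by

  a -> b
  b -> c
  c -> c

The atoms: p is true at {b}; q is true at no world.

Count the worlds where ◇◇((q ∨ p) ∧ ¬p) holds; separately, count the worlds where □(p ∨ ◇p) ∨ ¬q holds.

0 and 3

For ◇◇((q ∨ p) ∧ ¬p):
a: successors {b}; ◇((q ∨ p) ∧ ¬p) there: b:F. ✗
b: successors {c}; ◇((q ∨ p) ∧ ¬p) there: c:F. ✗
c: successors {c}; ◇((q ∨ p) ∧ ¬p) there: c:F. ✗
— 0 worlds.
For □(p ∨ ◇p) ∨ ¬q:
a: □(p ∨ ◇p) is T, ¬q is T. ✓
b: □(p ∨ ◇p) is F, ¬q is T. ✓
c: □(p ∨ ◇p) is F, ¬q is T. ✓
— 3 worlds.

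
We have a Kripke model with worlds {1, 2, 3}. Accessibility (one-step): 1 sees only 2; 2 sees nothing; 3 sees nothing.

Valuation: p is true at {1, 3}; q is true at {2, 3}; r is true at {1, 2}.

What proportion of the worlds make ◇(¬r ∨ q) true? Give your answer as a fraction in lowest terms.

1/3

1: successors {2}; ¬r ∨ q there: 2:T. ✓
2: no successors, so ◇(¬r ∨ q) fails. ✗
3: no successors, so ◇(¬r ∨ q) fails. ✗
That's 1 of 3 worlds, so 1/3.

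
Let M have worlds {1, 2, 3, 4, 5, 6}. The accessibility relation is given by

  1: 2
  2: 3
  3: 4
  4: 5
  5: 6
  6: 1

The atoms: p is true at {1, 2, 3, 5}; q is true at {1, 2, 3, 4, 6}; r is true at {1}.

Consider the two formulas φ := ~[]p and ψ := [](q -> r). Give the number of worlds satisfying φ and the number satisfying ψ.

For ~[]p:
1: []p is T. ✗
2: []p is T. ✗
3: []p is F. ✓
4: []p is T. ✗
5: []p is F. ✓
6: []p is T. ✗
— 2 worlds.
For [](q -> r):
1: successors {2}; q -> r there: 2:F. ✗
2: successors {3}; q -> r there: 3:F. ✗
3: successors {4}; q -> r there: 4:F. ✗
4: successors {5}; q -> r there: 5:T. ✓
5: successors {6}; q -> r there: 6:F. ✗
6: successors {1}; q -> r there: 1:T. ✓
— 2 worlds.

2 and 2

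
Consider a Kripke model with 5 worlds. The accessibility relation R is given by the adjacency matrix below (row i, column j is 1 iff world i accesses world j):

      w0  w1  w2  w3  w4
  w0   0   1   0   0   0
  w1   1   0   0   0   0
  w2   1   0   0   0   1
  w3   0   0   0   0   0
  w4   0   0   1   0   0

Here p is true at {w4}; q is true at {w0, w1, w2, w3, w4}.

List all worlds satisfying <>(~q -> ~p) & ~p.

w0: <>(~q -> ~p) is T, ~p is T. ✓
w1: <>(~q -> ~p) is T, ~p is T. ✓
w2: <>(~q -> ~p) is T, ~p is T. ✓
w3: <>(~q -> ~p) is F, ~p is T. ✗
w4: <>(~q -> ~p) is T, ~p is F. ✗

{w0, w1, w2}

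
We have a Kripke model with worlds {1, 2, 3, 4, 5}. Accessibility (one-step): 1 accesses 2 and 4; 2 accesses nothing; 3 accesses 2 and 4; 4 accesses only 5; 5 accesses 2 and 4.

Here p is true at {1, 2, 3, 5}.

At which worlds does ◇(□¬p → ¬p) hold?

1: successors {2, 4}; □¬p → ¬p there: 2:F, 4:T. ✓
2: no successors, so ◇(□¬p → ¬p) fails. ✗
3: successors {2, 4}; □¬p → ¬p there: 2:F, 4:T. ✓
4: successors {5}; □¬p → ¬p there: 5:T. ✓
5: successors {2, 4}; □¬p → ¬p there: 2:F, 4:T. ✓

{1, 3, 4, 5}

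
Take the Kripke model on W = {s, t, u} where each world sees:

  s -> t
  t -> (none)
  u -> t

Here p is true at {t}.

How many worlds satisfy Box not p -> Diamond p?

s: Box not p is F, Diamond p is T. ✓
t: Box not p is T, Diamond p is F. ✗
u: Box not p is F, Diamond p is T. ✓
Satisfying worlds: {s, u}.

2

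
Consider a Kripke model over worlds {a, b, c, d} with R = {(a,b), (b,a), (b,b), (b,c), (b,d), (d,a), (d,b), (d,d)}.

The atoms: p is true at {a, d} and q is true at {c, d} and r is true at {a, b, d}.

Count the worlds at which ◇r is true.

3

a: successors {b}; r there: b:T. ✓
b: successors {a, b, c, d}; r there: a:T, b:T, c:F, d:T. ✓
c: no successors, so ◇r fails. ✗
d: successors {a, b, d}; r there: a:T, b:T, d:T. ✓
Satisfying worlds: {a, b, d}.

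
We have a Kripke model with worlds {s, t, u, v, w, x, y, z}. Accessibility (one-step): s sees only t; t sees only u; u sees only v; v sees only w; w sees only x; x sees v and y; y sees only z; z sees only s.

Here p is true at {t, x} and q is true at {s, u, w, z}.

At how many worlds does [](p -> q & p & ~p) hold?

6

s: successors {t}; p -> q & p & ~p there: t:F. ✗
t: successors {u}; p -> q & p & ~p there: u:T. ✓
u: successors {v}; p -> q & p & ~p there: v:T. ✓
v: successors {w}; p -> q & p & ~p there: w:T. ✓
w: successors {x}; p -> q & p & ~p there: x:F. ✗
x: successors {v, y}; p -> q & p & ~p there: v:T, y:T. ✓
y: successors {z}; p -> q & p & ~p there: z:T. ✓
z: successors {s}; p -> q & p & ~p there: s:T. ✓
Satisfying worlds: {t, u, v, x, y, z}.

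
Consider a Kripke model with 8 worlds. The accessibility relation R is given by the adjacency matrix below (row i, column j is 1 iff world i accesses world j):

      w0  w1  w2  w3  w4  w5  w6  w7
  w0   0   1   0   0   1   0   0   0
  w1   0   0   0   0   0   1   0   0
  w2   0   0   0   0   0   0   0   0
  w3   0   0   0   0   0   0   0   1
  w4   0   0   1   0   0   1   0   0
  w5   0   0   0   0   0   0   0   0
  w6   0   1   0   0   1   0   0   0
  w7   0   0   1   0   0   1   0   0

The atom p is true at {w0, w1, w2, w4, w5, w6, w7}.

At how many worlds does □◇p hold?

5

w0: successors {w1, w4}; ◇p there: w1:T, w4:T. ✓
w1: successors {w5}; ◇p there: w5:F. ✗
w2: no successors, so □◇p holds vacuously. ✓
w3: successors {w7}; ◇p there: w7:T. ✓
w4: successors {w2, w5}; ◇p there: w2:F, w5:F. ✗
w5: no successors, so □◇p holds vacuously. ✓
w6: successors {w1, w4}; ◇p there: w1:T, w4:T. ✓
w7: successors {w2, w5}; ◇p there: w2:F, w5:F. ✗
Satisfying worlds: {w0, w2, w3, w5, w6}.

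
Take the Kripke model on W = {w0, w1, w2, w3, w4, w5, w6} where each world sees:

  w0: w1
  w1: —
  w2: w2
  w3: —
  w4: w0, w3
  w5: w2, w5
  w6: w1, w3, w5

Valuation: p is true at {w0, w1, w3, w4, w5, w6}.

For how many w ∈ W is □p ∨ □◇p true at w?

w0: □p is T, □◇p is F. ✓
w1: □p is T, □◇p is T. ✓
w2: □p is F, □◇p is F. ✗
w3: □p is T, □◇p is T. ✓
w4: □p is T, □◇p is F. ✓
w5: □p is F, □◇p is F. ✗
w6: □p is T, □◇p is F. ✓
Satisfying worlds: {w0, w1, w3, w4, w6}.

5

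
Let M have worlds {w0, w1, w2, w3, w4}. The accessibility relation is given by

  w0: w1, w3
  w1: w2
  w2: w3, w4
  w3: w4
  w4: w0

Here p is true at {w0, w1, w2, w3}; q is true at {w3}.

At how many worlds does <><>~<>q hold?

w0: successors {w1, w3}; <>~<>q there: w1:F, w3:T. ✓
w1: successors {w2}; <>~<>q there: w2:T. ✓
w2: successors {w3, w4}; <>~<>q there: w3:T, w4:F. ✓
w3: successors {w4}; <>~<>q there: w4:F. ✗
w4: successors {w0}; <>~<>q there: w0:T. ✓
Satisfying worlds: {w0, w1, w2, w4}.

4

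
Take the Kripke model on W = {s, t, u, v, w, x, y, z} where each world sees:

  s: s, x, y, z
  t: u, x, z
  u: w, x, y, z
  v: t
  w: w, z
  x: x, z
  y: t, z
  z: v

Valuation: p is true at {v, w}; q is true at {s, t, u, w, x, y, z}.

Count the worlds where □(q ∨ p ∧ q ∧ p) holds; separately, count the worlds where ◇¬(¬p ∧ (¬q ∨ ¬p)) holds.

7 and 3

For □(q ∨ p ∧ q ∧ p):
s: successors {s, x, y, z}; q ∨ p ∧ q ∧ p there: s:T, x:T, y:T, z:T. ✓
t: successors {u, x, z}; q ∨ p ∧ q ∧ p there: u:T, x:T, z:T. ✓
u: successors {w, x, y, z}; q ∨ p ∧ q ∧ p there: w:T, x:T, y:T, z:T. ✓
v: successors {t}; q ∨ p ∧ q ∧ p there: t:T. ✓
w: successors {w, z}; q ∨ p ∧ q ∧ p there: w:T, z:T. ✓
x: successors {x, z}; q ∨ p ∧ q ∧ p there: x:T, z:T. ✓
y: successors {t, z}; q ∨ p ∧ q ∧ p there: t:T, z:T. ✓
z: successors {v}; q ∨ p ∧ q ∧ p there: v:F. ✗
— 7 worlds.
For ◇¬(¬p ∧ (¬q ∨ ¬p)):
s: successors {s, x, y, z}; ¬(¬p ∧ (¬q ∨ ¬p)) there: s:F, x:F, y:F, z:F. ✗
t: successors {u, x, z}; ¬(¬p ∧ (¬q ∨ ¬p)) there: u:F, x:F, z:F. ✗
u: successors {w, x, y, z}; ¬(¬p ∧ (¬q ∨ ¬p)) there: w:T, x:F, y:F, z:F. ✓
v: successors {t}; ¬(¬p ∧ (¬q ∨ ¬p)) there: t:F. ✗
w: successors {w, z}; ¬(¬p ∧ (¬q ∨ ¬p)) there: w:T, z:F. ✓
x: successors {x, z}; ¬(¬p ∧ (¬q ∨ ¬p)) there: x:F, z:F. ✗
y: successors {t, z}; ¬(¬p ∧ (¬q ∨ ¬p)) there: t:F, z:F. ✗
z: successors {v}; ¬(¬p ∧ (¬q ∨ ¬p)) there: v:T. ✓
— 3 worlds.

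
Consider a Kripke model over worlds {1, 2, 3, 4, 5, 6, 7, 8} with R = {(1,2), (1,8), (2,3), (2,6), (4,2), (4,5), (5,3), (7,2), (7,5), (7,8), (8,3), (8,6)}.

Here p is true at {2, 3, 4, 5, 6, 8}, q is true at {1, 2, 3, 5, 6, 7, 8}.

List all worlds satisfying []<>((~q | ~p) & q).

{3, 6}

1: successors {2, 8}; <>((~q | ~p) & q) there: 2:F, 8:F. ✗
2: successors {3, 6}; <>((~q | ~p) & q) there: 3:F, 6:F. ✗
3: no successors, so []<>((~q | ~p) & q) holds vacuously. ✓
4: successors {2, 5}; <>((~q | ~p) & q) there: 2:F, 5:F. ✗
5: successors {3}; <>((~q | ~p) & q) there: 3:F. ✗
6: no successors, so []<>((~q | ~p) & q) holds vacuously. ✓
7: successors {2, 5, 8}; <>((~q | ~p) & q) there: 2:F, 5:F, 8:F. ✗
8: successors {3, 6}; <>((~q | ~p) & q) there: 3:F, 6:F. ✗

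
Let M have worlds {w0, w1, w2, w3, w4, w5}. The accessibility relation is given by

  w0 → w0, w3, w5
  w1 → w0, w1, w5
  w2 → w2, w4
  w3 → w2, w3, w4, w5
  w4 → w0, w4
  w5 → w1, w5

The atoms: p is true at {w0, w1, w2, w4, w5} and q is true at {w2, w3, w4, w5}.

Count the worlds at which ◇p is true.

6

w0: successors {w0, w3, w5}; p there: w0:T, w3:F, w5:T. ✓
w1: successors {w0, w1, w5}; p there: w0:T, w1:T, w5:T. ✓
w2: successors {w2, w4}; p there: w2:T, w4:T. ✓
w3: successors {w2, w3, w4, w5}; p there: w2:T, w3:F, w4:T, w5:T. ✓
w4: successors {w0, w4}; p there: w0:T, w4:T. ✓
w5: successors {w1, w5}; p there: w1:T, w5:T. ✓
Satisfying worlds: {w0, w1, w2, w3, w4, w5}.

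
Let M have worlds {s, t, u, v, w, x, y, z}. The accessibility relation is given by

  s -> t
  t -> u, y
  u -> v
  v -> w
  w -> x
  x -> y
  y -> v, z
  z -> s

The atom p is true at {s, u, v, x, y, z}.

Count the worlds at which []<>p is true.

5

s: successors {t}; <>p there: t:T. ✓
t: successors {u, y}; <>p there: u:T, y:T. ✓
u: successors {v}; <>p there: v:F. ✗
v: successors {w}; <>p there: w:T. ✓
w: successors {x}; <>p there: x:T. ✓
x: successors {y}; <>p there: y:T. ✓
y: successors {v, z}; <>p there: v:F, z:T. ✗
z: successors {s}; <>p there: s:F. ✗
Satisfying worlds: {s, t, v, w, x}.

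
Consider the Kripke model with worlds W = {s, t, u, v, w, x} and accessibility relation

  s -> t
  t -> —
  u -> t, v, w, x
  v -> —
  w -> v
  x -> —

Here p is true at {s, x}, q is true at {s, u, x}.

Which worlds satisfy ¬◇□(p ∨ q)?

{t, v, x}

s: ◇□(p ∨ q) is T. ✗
t: ◇□(p ∨ q) is F. ✓
u: ◇□(p ∨ q) is T. ✗
v: ◇□(p ∨ q) is F. ✓
w: ◇□(p ∨ q) is T. ✗
x: ◇□(p ∨ q) is F. ✓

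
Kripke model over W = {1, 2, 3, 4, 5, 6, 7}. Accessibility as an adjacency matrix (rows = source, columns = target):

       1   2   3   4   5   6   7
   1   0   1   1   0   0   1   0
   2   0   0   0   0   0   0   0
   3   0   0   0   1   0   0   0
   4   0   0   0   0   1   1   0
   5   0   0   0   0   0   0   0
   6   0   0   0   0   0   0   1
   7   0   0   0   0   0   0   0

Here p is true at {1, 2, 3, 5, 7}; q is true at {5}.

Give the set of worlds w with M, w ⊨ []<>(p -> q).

{2, 3, 5, 7}

1: successors {2, 3, 6}; <>(p -> q) there: 2:F, 3:T, 6:F. ✗
2: no successors, so []<>(p -> q) holds vacuously. ✓
3: successors {4}; <>(p -> q) there: 4:T. ✓
4: successors {5, 6}; <>(p -> q) there: 5:F, 6:F. ✗
5: no successors, so []<>(p -> q) holds vacuously. ✓
6: successors {7}; <>(p -> q) there: 7:F. ✗
7: no successors, so []<>(p -> q) holds vacuously. ✓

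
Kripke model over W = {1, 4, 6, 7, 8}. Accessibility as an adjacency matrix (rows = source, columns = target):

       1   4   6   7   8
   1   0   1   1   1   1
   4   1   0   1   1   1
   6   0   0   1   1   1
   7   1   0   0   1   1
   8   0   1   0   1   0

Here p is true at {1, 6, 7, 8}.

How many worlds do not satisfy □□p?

4

1: successors {4, 6, 7, 8}; □p there: 4:T, 6:T, 7:T, 8:F. ✗
4: successors {1, 6, 7, 8}; □p there: 1:F, 6:T, 7:T, 8:F. ✗
6: successors {6, 7, 8}; □p there: 6:T, 7:T, 8:F. ✗
7: successors {1, 7, 8}; □p there: 1:F, 7:T, 8:F. ✗
8: successors {4, 7}; □p there: 4:T, 7:T. ✓
Satisfying worlds: {8}.
So □□p fails at the other 4 worlds.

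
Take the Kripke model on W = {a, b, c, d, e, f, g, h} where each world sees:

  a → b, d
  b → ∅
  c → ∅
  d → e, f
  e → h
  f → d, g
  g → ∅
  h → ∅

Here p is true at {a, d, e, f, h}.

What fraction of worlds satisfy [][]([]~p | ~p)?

a: successors {b, d}; []([]~p | ~p) there: b:T, d:F. ✗
b: no successors, so [][]([]~p | ~p) holds vacuously. ✓
c: no successors, so [][]([]~p | ~p) holds vacuously. ✓
d: successors {e, f}; []([]~p | ~p) there: e:T, f:F. ✗
e: successors {h}; []([]~p | ~p) there: h:T. ✓
f: successors {d, g}; []([]~p | ~p) there: d:F, g:T. ✗
g: no successors, so [][]([]~p | ~p) holds vacuously. ✓
h: no successors, so [][]([]~p | ~p) holds vacuously. ✓
That's 5 of 8 worlds, so 5/8.

5/8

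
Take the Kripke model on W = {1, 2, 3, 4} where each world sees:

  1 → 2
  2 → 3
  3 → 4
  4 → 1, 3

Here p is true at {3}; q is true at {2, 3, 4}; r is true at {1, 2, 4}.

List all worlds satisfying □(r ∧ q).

1: successors {2}; r ∧ q there: 2:T. ✓
2: successors {3}; r ∧ q there: 3:F. ✗
3: successors {4}; r ∧ q there: 4:T. ✓
4: successors {1, 3}; r ∧ q there: 1:F, 3:F. ✗

{1, 3}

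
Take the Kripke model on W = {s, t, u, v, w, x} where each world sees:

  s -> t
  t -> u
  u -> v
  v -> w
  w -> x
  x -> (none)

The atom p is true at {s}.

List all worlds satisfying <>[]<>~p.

{s, t, u, w}

s: successors {t}; []<>~p there: t:T. ✓
t: successors {u}; []<>~p there: u:T. ✓
u: successors {v}; []<>~p there: v:T. ✓
v: successors {w}; []<>~p there: w:F. ✗
w: successors {x}; []<>~p there: x:T. ✓
x: no successors, so <>[]<>~p fails. ✗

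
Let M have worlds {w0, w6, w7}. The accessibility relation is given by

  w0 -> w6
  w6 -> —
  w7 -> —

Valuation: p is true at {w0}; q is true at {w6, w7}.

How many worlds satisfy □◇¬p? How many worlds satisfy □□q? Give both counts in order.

For □◇¬p:
w0: successors {w6}; ◇¬p there: w6:F. ✗
w6: no successors, so □◇¬p holds vacuously. ✓
w7: no successors, so □◇¬p holds vacuously. ✓
— 2 worlds.
For □□q:
w0: successors {w6}; □q there: w6:T. ✓
w6: no successors, so □□q holds vacuously. ✓
w7: no successors, so □□q holds vacuously. ✓
— 3 worlds.

2 and 3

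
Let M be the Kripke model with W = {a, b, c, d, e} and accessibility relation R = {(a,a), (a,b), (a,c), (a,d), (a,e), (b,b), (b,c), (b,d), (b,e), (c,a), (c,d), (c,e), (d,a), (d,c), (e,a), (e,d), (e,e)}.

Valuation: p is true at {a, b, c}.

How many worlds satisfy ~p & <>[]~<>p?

a: ~p is F, <>[]~<>p is F. ✗
b: ~p is F, <>[]~<>p is F. ✗
c: ~p is F, <>[]~<>p is F. ✗
d: ~p is T, <>[]~<>p is F. ✗
e: ~p is T, <>[]~<>p is F. ✗
Satisfying worlds: ∅.

0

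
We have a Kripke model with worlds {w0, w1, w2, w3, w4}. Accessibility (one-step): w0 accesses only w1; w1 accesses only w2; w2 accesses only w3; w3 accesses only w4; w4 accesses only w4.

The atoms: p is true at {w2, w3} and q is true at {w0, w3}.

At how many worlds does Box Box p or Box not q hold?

4

w0: Box Box p is T, Box not q is T. ✓
w1: Box Box p is T, Box not q is T. ✓
w2: Box Box p is F, Box not q is F. ✗
w3: Box Box p is F, Box not q is T. ✓
w4: Box Box p is F, Box not q is T. ✓
Satisfying worlds: {w0, w1, w3, w4}.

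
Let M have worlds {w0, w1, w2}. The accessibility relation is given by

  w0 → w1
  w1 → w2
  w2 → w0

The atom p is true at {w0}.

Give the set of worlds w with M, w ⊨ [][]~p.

w0: successors {w1}; []~p there: w1:T. ✓
w1: successors {w2}; []~p there: w2:F. ✗
w2: successors {w0}; []~p there: w0:T. ✓

{w0, w2}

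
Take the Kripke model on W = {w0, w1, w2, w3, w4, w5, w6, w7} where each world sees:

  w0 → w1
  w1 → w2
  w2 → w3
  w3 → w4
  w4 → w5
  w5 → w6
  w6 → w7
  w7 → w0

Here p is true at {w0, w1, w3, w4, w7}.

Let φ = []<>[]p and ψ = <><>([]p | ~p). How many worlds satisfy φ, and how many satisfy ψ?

For []<>[]p:
w0: successors {w1}; <>[]p there: w1:T. ✓
w1: successors {w2}; <>[]p there: w2:T. ✓
w2: successors {w3}; <>[]p there: w3:F. ✗
w3: successors {w4}; <>[]p there: w4:F. ✗
w4: successors {w5}; <>[]p there: w5:T. ✓
w5: successors {w6}; <>[]p there: w6:T. ✓
w6: successors {w7}; <>[]p there: w7:T. ✓
w7: successors {w0}; <>[]p there: w0:F. ✗
— 5 worlds.
For <><>([]p | ~p):
w0: successors {w1}; <>([]p | ~p) there: w1:T. ✓
w1: successors {w2}; <>([]p | ~p) there: w2:T. ✓
w2: successors {w3}; <>([]p | ~p) there: w3:F. ✗
w3: successors {w4}; <>([]p | ~p) there: w4:T. ✓
w4: successors {w5}; <>([]p | ~p) there: w5:T. ✓
w5: successors {w6}; <>([]p | ~p) there: w6:T. ✓
w6: successors {w7}; <>([]p | ~p) there: w7:T. ✓
w7: successors {w0}; <>([]p | ~p) there: w0:F. ✗
— 6 worlds.

5 and 6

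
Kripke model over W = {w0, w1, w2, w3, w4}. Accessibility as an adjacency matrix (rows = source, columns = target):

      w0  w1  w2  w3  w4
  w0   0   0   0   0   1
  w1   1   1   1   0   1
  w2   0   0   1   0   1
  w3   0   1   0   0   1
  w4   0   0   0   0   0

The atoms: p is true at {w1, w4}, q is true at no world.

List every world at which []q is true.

{w4}

w0: successors {w4}; q there: w4:F. ✗
w1: successors {w0, w1, w2, w4}; q there: w0:F, w1:F, w2:F, w4:F. ✗
w2: successors {w2, w4}; q there: w2:F, w4:F. ✗
w3: successors {w1, w4}; q there: w1:F, w4:F. ✗
w4: no successors, so []q holds vacuously. ✓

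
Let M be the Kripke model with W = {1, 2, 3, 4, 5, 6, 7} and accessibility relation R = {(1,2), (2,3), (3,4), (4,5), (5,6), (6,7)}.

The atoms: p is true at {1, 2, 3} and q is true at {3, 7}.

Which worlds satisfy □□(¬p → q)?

{1, 5, 6, 7}

1: successors {2}; □(¬p → q) there: 2:T. ✓
2: successors {3}; □(¬p → q) there: 3:F. ✗
3: successors {4}; □(¬p → q) there: 4:F. ✗
4: successors {5}; □(¬p → q) there: 5:F. ✗
5: successors {6}; □(¬p → q) there: 6:T. ✓
6: successors {7}; □(¬p → q) there: 7:T. ✓
7: no successors, so □□(¬p → q) holds vacuously. ✓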